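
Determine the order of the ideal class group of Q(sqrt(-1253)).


K = Q(sqrt(-1253)). d mod 4 = 3, so D = disc(K) = 4d = -5012
h(K) equals the number of primitive reduced positive-definite forms (a, b, c) = a*x^2 + b*x*y + c*y^2 with b^2 - 4ac = D,
where reduced means |b| <= a <= c, with b >= 0 whenever |b| = a or a = c, and primitive means gcd(a, b, c) = 1.
Reduced forces 3a^2 <= |D| = 5012, so 1 <= a <= 40; b must have the parity of D, and c = (b^2 - D)/(4a) must be an integer >= a.
Enumerate a = 1..40, b in [-a, a]:
  a=1: (1, 0, 1253)  [1]
  a=2: (2, 2, 627)  [1]
  a=3: (3, -2, 418), (3, 2, 418)  [2]
  a=4..5: none
  a=6: (6, -2, 209), (6, 2, 209)  [2]
  a=7: (7, 0, 179)  [1]
  a=8: none
  a=9: (9, -8, 141), (9, 8, 141)  [2]
  a=10: none
  a=11: (11, -2, 114), (11, 2, 114)  [2]
  a=12..13: none
  a=14: (14, 14, 93)  [1]
  a=15..17: none
  a=18: (18, -10, 71), (18, 10, 71)  [2]
  a=19: (19, -2, 66), (19, 2, 66)  [2]
  a=20: none
  a=21: (21, -14, 62), (21, 14, 62)  [2]
  a=22: (22, -2, 57), (22, 2, 57)  [2]
  a=23: (23, -18, 58), (23, 18, 58)  [2]
  a=24..26: none
  a=27: (27, -8, 47), (27, 8, 47)  [2]
  a=28: none
  a=29: (29, -18, 46), (29, 18, 46)  [2]
  a=30: none
  a=31: (31, -14, 42), (31, 14, 42)  [2]
  a=32: none
  a=33: (33, -20, 41), (33, -2, 38), (33, 2, 38), (33, 20, 41)  [4]
  a=34..40: none
Total reduced forms: 1 + 1 + 2 + 2 + 1 + 2 + 2 + 1 + 2 + 2 + 2 + 2 + 2 + 2 + 2 + 2 + 4 = 32
h = 32

32


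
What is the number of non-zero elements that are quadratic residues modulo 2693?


For prime p, the number of non-zero quadratic residues is (p-1)/2.
= (2693-1)/2
= 1346

1346


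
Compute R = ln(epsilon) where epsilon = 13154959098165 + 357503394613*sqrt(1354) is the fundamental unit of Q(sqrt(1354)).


epsilon = 13154959098165 + 357503394613*sqrt(1354)
= 2.6310e+13
R = ln(2.6310e+13)
= 30.9010

30.9010


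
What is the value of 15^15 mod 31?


p = 31 is prime and the exponent is (p-1)/2 = 15, so by Euler's criterion 15^15 = (15/31) = +1 or -1 mod 31.
Compute by square-and-multiply:
  15 = 8 + 4 + 2 + 1 (binary 1111)
  Repeated squaring mod 31: 15^1 = 15, 15^2 = 8, 15^4 = 2, 15^8 = 4
  15^15 = 15^8 * 15^4 * 15^2 * 15^1 = 4 * 2 * 8 * 15 mod 31
    4 * 2 = 8 = 8 mod 31
    8 * 8 = 64 = 2 mod 31
    2 * 15 = 30 = 30 mod 31
  15^15 = 30 mod 31
Result 30 = p - 1 = -1 mod 31: 15 is a quadratic non-residue mod 31. As a residue in [0, p-1] the value is 30.
15^15 mod 31 = 30

30


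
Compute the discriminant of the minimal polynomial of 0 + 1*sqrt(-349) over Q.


The element 0 + 1*sqrt(-349) has minimal polynomial:
x^2 + 0*x + 349
Discriminant = (0)^2 - 4*(349)
= 0 - 1396
= -1396

-1396


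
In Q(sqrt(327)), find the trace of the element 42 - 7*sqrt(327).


Tr(a + b*sqrt(d)) = (a + b*sqrt(d)) + (a - b*sqrt(d)) = 2a
= 2 * (42)
= 84

84


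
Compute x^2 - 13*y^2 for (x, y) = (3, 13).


x^2 - d*y^2
= 3^2 - 13*13^2
= 9 - 2197
= -2188

-2188


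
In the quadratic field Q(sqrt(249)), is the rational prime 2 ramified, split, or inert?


K = Q(sqrt(249)). Since d mod 4 = 1, disc(K) = 249.
Check p | disc: 249 mod 2 = 1.
p=2 does not divide disc (d is 1 mod 4). 2 splits iff d = 1 mod 8.
d mod 8 = 1, so (d/2) = 1.
(d/p) = 1, so p splits: (p) = P*P' with e=1, f=1, g=2.
Therefore p is split.

split


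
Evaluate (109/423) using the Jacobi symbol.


Compute (109/423) via quadratic reciprocity:
  reciprocity: (109/423) -> +(423/109)
  reduce: (96/109)
  pull out 2: (2/109) = -1  (since 109 mod 8 = 5)
  pull out 2: (2/109) = -1  (since 109 mod 8 = 5)
  pull out 2: (2/109) = -1  (since 109 mod 8 = 5)
  pull out 2: (2/109) = -1  (since 109 mod 8 = 5)
  pull out 2: (2/109) = -1  (since 109 mod 8 = 5)
  reciprocity: (3/109) -> +(109/3)
  reduce: (1/3)
  (1/3) = 1
Product of signs = -1

-1


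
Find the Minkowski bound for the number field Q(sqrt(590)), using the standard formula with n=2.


d = 590, d mod 4 = 2, so disc(K) = 4d = 2360; |disc(K)| = 2360
Real quadratic field, so n = 2, s = r2 = 0, r1 = 2
M = (n!/n^n) * (4/pi)^s * sqrt(|disc(K)|) = (2!/2^2) * (4/pi)^0 * sqrt(2360)
= 0.5 * 1.000000 * 48.579831
= 24.2899

24.2899


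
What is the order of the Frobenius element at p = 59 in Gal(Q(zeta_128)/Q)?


The Frobenius at p in Gal(Q(zeta_n)/Q) = (Z/nZ)* is the class of p, so its order is ord_128(59), the smallest k >= 1 with 59^k = 1 mod 128.
n = 128 = 2^7, phi(128) = 64; the order divides phi(n).
Divisors of 64: 1, 2, 4, 8, 16, 32, 64
Repeated squaring mod 128: 59^1 = 59, 59^2 = 25, 59^4 = 113, 59^8 = 97, 59^16 = 65, 59^32 = 1, 59^64 = 1
Test divisors in increasing order:
  k=1: 59^1 = 59 mod 128
  k=2: 59^2 = 25 mod 128
  k=4: 59^4 = 113 mod 128
  k=8: 59^8 = 97 mod 128
  k=16: 59^16 = 65 mod 128
  k=32: 59^32 = 1 mod 128  <- first divisor giving 1
Order = 32

32


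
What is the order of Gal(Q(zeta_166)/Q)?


|Gal(Q(zeta_166)/Q)| = phi(166)
= 82

82


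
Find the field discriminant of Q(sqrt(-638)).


For K = Q(sqrt(d)) with d squarefree: disc(K) = d if d = 1 mod 4, and disc(K) = 4d if d = 2 or 3 mod 4.
Here d = -638, and d mod 4 = 2.
d = 2 mod 4, not 1 (O_K = Z[sqrt(d)]), so disc(K) = 4d = 4 * (-638) = -2552

-2552


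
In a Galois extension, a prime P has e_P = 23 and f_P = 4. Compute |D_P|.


|D_P| = e * f
= 23 * 4
= 92

92


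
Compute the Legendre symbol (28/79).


p = 79 is prime, so compute (28/79) with the reciprocity algorithm (Jacobi-symbol steps: pull out 2s via (2/n), flip via reciprocity, reduce):
  pull out 2: (2/79) = +1  (since 79 mod 8 = 7)
  pull out 2: (2/79) = +1  (since 79 mod 8 = 7)
  reciprocity: (7/79) -> -(79/7)
  reduce: (2/7)
  pull out 2: (2/7) = +1  (since 7 mod 8 = 7)
  (1/7) = 1
Product of signs = -1
(28/79) = -1

-1


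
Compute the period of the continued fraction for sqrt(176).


Run the CF algorithm for sqrt(176).
a_0 = floor(sqrt(176)) = 13; set m_0=0, q_0=1.
Recurrence: m' = q*a - m,  q' = (d - m'^2)/q,  a' = floor((a_0 + m')/q').
  step 1: m=13, q=7, a=3
  step 2: m=8, q=16, a=1
  step 3: m=8, q=7, a=3
  step 4: m=13, q=1, a=26
a_4 = 2*a_0 = 26, so the period closes here.
sqrt(176) = [13; 3, 1, 3, 26]
Period length = 4

4


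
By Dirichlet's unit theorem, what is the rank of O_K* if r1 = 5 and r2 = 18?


By Dirichlet's unit theorem:
rank = r1 + r2 - 1
= 5 + 18 - 1
= 22

22


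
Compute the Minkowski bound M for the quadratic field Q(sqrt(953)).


d = 953, d mod 4 = 1, so disc(K) = d = 953; |disc(K)| = 953
Real quadratic field, so n = 2, s = r2 = 0, r1 = 2
M = (n!/n^n) * (4/pi)^s * sqrt(|disc(K)|) = (2!/2^2) * (4/pi)^0 * sqrt(953)
= 0.5 * 1.000000 * 30.870698
= 15.4353

15.4353


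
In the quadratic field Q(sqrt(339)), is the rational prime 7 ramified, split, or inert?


K = Q(sqrt(339)). Since d mod 4 = 3, disc(K) = 1356.
Check p | disc: 1356 mod 7 = 5.
p does not divide disc. Compute Legendre symbol (d/p):
3^((7-1)/2) mod 7 = -1
(d/p) = -1, so p is inert: (p) stays prime with e=1, f=2, g=1.
Therefore p is inert.

inert


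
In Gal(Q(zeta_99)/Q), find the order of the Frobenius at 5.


The Frobenius at p in Gal(Q(zeta_n)/Q) = (Z/nZ)* is the class of p, so its order is ord_99(5), the smallest k >= 1 with 5^k = 1 mod 99.
n = 99 = 3^2 * 11, phi(99) = 60; the order divides phi(n).
Divisors of 60: 1, 2, 3, 4, 5, 6, 10, 12, 15, 20, 30, 60
Repeated squaring mod 99: 5^1 = 5, 5^2 = 25, 5^4 = 31, 5^8 = 70, 5^16 = 49, 5^32 = 25
Test divisors in increasing order:
  k=1: 5^1 = 5 mod 99
  k=2: 5^2 = 25 mod 99
  k=3: 5^3 = 25 * 5 = 26 mod 99
  k=4: 5^4 = 31 mod 99
  k=5: 5^5 = 31 * 5 = 56 mod 99
  k=6: 5^6 = 31 * 25 = 82 mod 99
  k=10: 5^10 = 70 * 25 = 67 mod 99
  k=12: 5^12 = 70 * 31 = 91 mod 99
  k=15: 5^15 = 70 * 31 * 25 * 5 = 89 mod 99
  k=20: 5^20 = 49 * 31 = 34 mod 99
  k=30: 5^30 = 49 * 70 * 31 * 25 = 1 mod 99  <- first divisor giving 1
Order = 30

30


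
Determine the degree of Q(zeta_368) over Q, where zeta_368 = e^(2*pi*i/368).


The degree equals Euler's totient phi(368).
368 = 2^4 * 23
phi(368) = 176

176


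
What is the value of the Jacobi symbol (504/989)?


Compute (504/989) via quadratic reciprocity:
  pull out 2: (2/989) = -1  (since 989 mod 8 = 5)
  pull out 2: (2/989) = -1  (since 989 mod 8 = 5)
  pull out 2: (2/989) = -1  (since 989 mod 8 = 5)
  reciprocity: (63/989) -> +(989/63)
  reduce: (44/63)
  pull out 2: (2/63) = +1  (since 63 mod 8 = 7)
  pull out 2: (2/63) = +1  (since 63 mod 8 = 7)
  reciprocity: (11/63) -> -(63/11)
  reduce: (8/11)
  pull out 2: (2/11) = -1  (since 11 mod 8 = 3)
  pull out 2: (2/11) = -1  (since 11 mod 8 = 3)
  pull out 2: (2/11) = -1  (since 11 mod 8 = 3)
  (1/11) = 1
Product of signs = -1

-1


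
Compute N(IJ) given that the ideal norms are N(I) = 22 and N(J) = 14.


N(IJ) = N(I) * N(J)
= 22 * 14
= 308

308


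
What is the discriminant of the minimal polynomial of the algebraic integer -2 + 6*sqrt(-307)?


The element -2 + 6*sqrt(-307) has minimal polynomial:
x^2 + 4*x + 11056
Discriminant = (4)^2 - 4*(11056)
= 16 - 44224
= -44208

-44208


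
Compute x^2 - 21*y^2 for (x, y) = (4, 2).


x^2 - d*y^2
= 4^2 - 21*2^2
= 16 - 84
= -68

-68


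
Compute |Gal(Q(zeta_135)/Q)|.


|Gal(Q(zeta_135)/Q)| = phi(135)
= 72

72


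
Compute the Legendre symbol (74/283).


p = 283 is prime, so compute (74/283) with the reciprocity algorithm (Jacobi-symbol steps: pull out 2s via (2/n), flip via reciprocity, reduce):
  pull out 2: (2/283) = -1  (since 283 mod 8 = 3)
  reciprocity: (37/283) -> +(283/37)
  reduce: (24/37)
  pull out 2: (2/37) = -1  (since 37 mod 8 = 5)
  pull out 2: (2/37) = -1  (since 37 mod 8 = 5)
  pull out 2: (2/37) = -1  (since 37 mod 8 = 5)
  reciprocity: (3/37) -> +(37/3)
  reduce: (1/3)
  (1/3) = 1
Product of signs = 1
(74/283) = 1

1


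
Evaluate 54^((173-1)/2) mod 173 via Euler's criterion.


p = 173 is prime and the exponent is (p-1)/2 = 86, so by Euler's criterion 54^86 = (54/173) = +1 or -1 mod 173.
Compute by square-and-multiply:
  86 = 64 + 16 + 4 + 2 (binary 1010110)
  Repeated squaring mod 173: 54^1 = 54, 54^2 = 148, 54^4 = 106, 54^8 = 164, 54^16 = 81, 54^32 = 160, 54^64 = 169
  54^86 = 54^64 * 54^16 * 54^4 * 54^2 = 169 * 81 * 106 * 148 mod 173
    169 * 81 = 13689 = 22 mod 173
    22 * 106 = 2332 = 83 mod 173
    83 * 148 = 12284 = 1 mod 173
  54^86 = 1 mod 173
Result 1: 54 is a quadratic residue mod 173.
54^86 mod 173 = 1

1


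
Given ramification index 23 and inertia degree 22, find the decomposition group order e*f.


|D_P| = e * f
= 23 * 22
= 506

506


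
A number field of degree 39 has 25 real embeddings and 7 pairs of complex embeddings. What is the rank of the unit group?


By Dirichlet's unit theorem:
rank = r1 + r2 - 1
= 25 + 7 - 1
= 31

31


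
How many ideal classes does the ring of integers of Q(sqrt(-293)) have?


K = Q(sqrt(-293)). d mod 4 = 3, so D = disc(K) = 4d = -1172
h(K) equals the number of primitive reduced positive-definite forms (a, b, c) = a*x^2 + b*x*y + c*y^2 with b^2 - 4ac = D,
where reduced means |b| <= a <= c, with b >= 0 whenever |b| = a or a = c, and primitive means gcd(a, b, c) = 1.
Reduced forces 3a^2 <= |D| = 1172, so 1 <= a <= 19; b must have the parity of D, and c = (b^2 - D)/(4a) must be an integer >= a.
Enumerate a = 1..19, b in [-a, a]:
  a=1: (1, 0, 293)  [1]
  a=2: (2, 2, 147)  [1]
  a=3: (3, -2, 98), (3, 2, 98)  [2]
  a=4..5: none
  a=6: (6, -2, 49), (6, 2, 49)  [2]
  a=7: (7, -2, 42), (7, 2, 42)  [2]
  a=8: none
  a=9: (9, -4, 33), (9, 4, 33)  [2]
  a=10: none
  a=11: (11, -4, 27), (11, 4, 27)  [2]
  a=12..13: none
  a=14: (14, -2, 21), (14, 2, 21)  [2]
  a=15..16: none
  a=17: (17, -16, 21), (17, 16, 21)  [2]
  a=18: (18, -14, 19), (18, 14, 19)  [2]
  a=19: none
Total reduced forms: 1 + 1 + 2 + 2 + 2 + 2 + 2 + 2 + 2 + 2 = 18
h = 18

18


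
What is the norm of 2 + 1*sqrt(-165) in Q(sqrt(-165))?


N(a + b*sqrt(d)) = a^2 - d*b^2
= (2)^2 - (-165)*(1)^2
= 4 + 165
= 169

169


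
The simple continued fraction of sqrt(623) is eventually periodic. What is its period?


Run the CF algorithm for sqrt(623).
a_0 = floor(sqrt(623)) = 24; set m_0=0, q_0=1.
Recurrence: m' = q*a - m,  q' = (d - m'^2)/q,  a' = floor((a_0 + m')/q').
  step 1: m=24, q=47, a=1
  step 2: m=23, q=2, a=23
  step 3: m=23, q=47, a=1
  step 4: m=24, q=1, a=48
a_4 = 2*a_0 = 48, so the period closes here.
sqrt(623) = [24; 1, 23, 1, 48]
Period length = 4

4


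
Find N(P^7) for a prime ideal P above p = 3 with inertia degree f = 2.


N(P^a) = p^(a*f)
= 3^(7*2)
= 3^14
= 4782969

4782969


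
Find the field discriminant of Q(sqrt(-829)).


For K = Q(sqrt(d)) with d squarefree: disc(K) = d if d = 1 mod 4, and disc(K) = 4d if d = 2 or 3 mod 4.
Here d = -829, and d mod 4 = 3.
d = 3 mod 4, not 1 (O_K = Z[sqrt(d)]), so disc(K) = 4d = 4 * (-829) = -3316

-3316


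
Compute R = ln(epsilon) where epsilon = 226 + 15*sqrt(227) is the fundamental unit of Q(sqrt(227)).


epsilon = 226 + 15*sqrt(227)
= 451.9978
R = ln(451.9978)
= 6.1137

6.1137


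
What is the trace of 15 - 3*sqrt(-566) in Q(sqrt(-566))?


Tr(a + b*sqrt(d)) = (a + b*sqrt(d)) + (a - b*sqrt(d)) = 2a
= 2 * (15)
= 30

30


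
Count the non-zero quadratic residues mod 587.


For prime p, the number of non-zero quadratic residues is (p-1)/2.
= (587-1)/2
= 293

293


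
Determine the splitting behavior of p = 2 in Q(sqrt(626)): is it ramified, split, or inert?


K = Q(sqrt(626)). Since d mod 4 = 2, disc(K) = 2504.
Check p | disc: 2504 mod 2 = 0.
p divides disc, so p ramifies: (p) = P^2 with e=2, f=1, g=1.
Therefore p is ramified.

ramified


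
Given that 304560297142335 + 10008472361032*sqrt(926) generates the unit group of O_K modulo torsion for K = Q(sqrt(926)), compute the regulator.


epsilon = 304560297142335 + 10008472361032*sqrt(926)
= 6.0912e+14
R = ln(6.0912e+14)
= 34.0430

34.0430


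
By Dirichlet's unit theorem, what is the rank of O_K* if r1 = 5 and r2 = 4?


By Dirichlet's unit theorem:
rank = r1 + r2 - 1
= 5 + 4 - 1
= 8

8


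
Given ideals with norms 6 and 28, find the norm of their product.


N(IJ) = N(I) * N(J)
= 6 * 28
= 168

168


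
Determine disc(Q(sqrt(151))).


For K = Q(sqrt(d)) with d squarefree: disc(K) = d if d = 1 mod 4, and disc(K) = 4d if d = 2 or 3 mod 4.
Here d = 151, and d mod 4 = 3.
d = 3 mod 4, not 1 (O_K = Z[sqrt(d)]), so disc(K) = 4d = 4 * (151) = 604

604


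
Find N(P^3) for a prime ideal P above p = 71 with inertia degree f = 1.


N(P^a) = p^(a*f)
= 71^(3*1)
= 71^3
= 357911

357911


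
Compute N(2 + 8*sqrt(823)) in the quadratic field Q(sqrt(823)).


N(a + b*sqrt(d)) = a^2 - d*b^2
= (2)^2 - (823)*(8)^2
= 4 - 52672
= -52668

-52668


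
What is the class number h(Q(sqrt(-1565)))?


K = Q(sqrt(-1565)). d mod 4 = 3, so D = disc(K) = 4d = -6260
h(K) equals the number of primitive reduced positive-definite forms (a, b, c) = a*x^2 + b*x*y + c*y^2 with b^2 - 4ac = D,
where reduced means |b| <= a <= c, with b >= 0 whenever |b| = a or a = c, and primitive means gcd(a, b, c) = 1.
Reduced forces 3a^2 <= |D| = 6260, so 1 <= a <= 45; b must have the parity of D, and c = (b^2 - D)/(4a) must be an integer >= a.
Enumerate a = 1..45, b in [-a, a]:
  a=1: (1, 0, 1565)  [1]
  a=2: (2, 2, 783)  [1]
  a=3: (3, -2, 522), (3, 2, 522)  [2]
  a=4: none
  a=5: (5, 0, 313)  [1]
  a=6: (6, -2, 261), (6, 2, 261)  [2]
  a=7..8: none
  a=9: (9, -2, 174), (9, 2, 174)  [2]
  a=10: (10, 10, 159)  [1]
  a=11..14: none
  a=15: (15, -10, 106), (15, 10, 106)  [2]
  a=16: none
  a=17: (17, -8, 93), (17, 8, 93)  [2]
  a=18: (18, -2, 87), (18, 2, 87)  [2]
  a=19..26: none
  a=27: (27, -2, 58), (27, 2, 58)  [2]
  a=28: none
  a=29: (29, -2, 54), (29, 2, 54)  [2]
  a=30: (30, -10, 53), (30, 10, 53)  [2]
  a=31: (31, -8, 51), (31, 8, 51)  [2]
  a=32..33: none
  a=34: (34, -26, 51), (34, 26, 51)  [2]
  a=35..36: none
  a=37: (37, -20, 45), (37, 20, 45)  [2]
  a=38..45: none
Total reduced forms: 1 + 1 + 2 + 1 + 2 + 2 + 1 + 2 + 2 + 2 + 2 + 2 + 2 + 2 + 2 + 2 = 28
h = 28

28


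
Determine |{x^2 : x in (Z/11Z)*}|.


For prime p, the number of non-zero quadratic residues is (p-1)/2.
= (11-1)/2
= 5

5


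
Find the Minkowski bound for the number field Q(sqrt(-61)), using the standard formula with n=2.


d = -61, d mod 4 = 3, so disc(K) = 4d = -244; |disc(K)| = 244
Imaginary quadratic field, so n = 2, s = r2 = 1, r1 = 0
M = (n!/n^n) * (4/pi)^s * sqrt(|disc(K)|) = (2!/2^2) * (4/pi)^1 * sqrt(244)
= 0.5 * 1.273240 * 15.620499
= 9.9443

9.9443


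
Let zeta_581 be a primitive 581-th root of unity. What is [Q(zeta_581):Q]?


The degree equals Euler's totient phi(581).
581 = 7 * 83
phi(581) = 492

492


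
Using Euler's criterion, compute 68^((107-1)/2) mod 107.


p = 107 is prime and the exponent is (p-1)/2 = 53, so by Euler's criterion 68^53 = (68/107) = +1 or -1 mod 107.
Compute by square-and-multiply:
  53 = 32 + 16 + 4 + 1 (binary 110101)
  Repeated squaring mod 107: 68^1 = 68, 68^2 = 23, 68^4 = 101, 68^8 = 36, 68^16 = 12, 68^32 = 37
  68^53 = 68^32 * 68^16 * 68^4 * 68^1 = 37 * 12 * 101 * 68 mod 107
    37 * 12 = 444 = 16 mod 107
    16 * 101 = 1616 = 11 mod 107
    11 * 68 = 748 = 106 mod 107
  68^53 = 106 mod 107
Result 106 = p - 1 = -1 mod 107: 68 is a quadratic non-residue mod 107. As a residue in [0, p-1] the value is 106.
68^53 mod 107 = 106

106


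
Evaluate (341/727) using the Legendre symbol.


p = 727 is prime, so compute (341/727) with the reciprocity algorithm (Jacobi-symbol steps: pull out 2s via (2/n), flip via reciprocity, reduce):
  reciprocity: (341/727) -> +(727/341)
  reduce: (45/341)
  reciprocity: (45/341) -> +(341/45)
  reduce: (26/45)
  pull out 2: (2/45) = -1  (since 45 mod 8 = 5)
  reciprocity: (13/45) -> +(45/13)
  reduce: (6/13)
  pull out 2: (2/13) = -1  (since 13 mod 8 = 5)
  reciprocity: (3/13) -> +(13/3)
  reduce: (1/3)
  (1/3) = 1
Product of signs = 1
(341/727) = 1

1


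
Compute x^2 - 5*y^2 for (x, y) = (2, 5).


x^2 - d*y^2
= 2^2 - 5*5^2
= 4 - 125
= -121

-121


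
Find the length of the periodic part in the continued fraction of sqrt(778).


Run the CF algorithm for sqrt(778).
a_0 = floor(sqrt(778)) = 27; set m_0=0, q_0=1.
Recurrence: m' = q*a - m,  q' = (d - m'^2)/q,  a' = floor((a_0 + m')/q').
  step 1: m=27, q=49, a=1
  step 2: m=22, q=6, a=8
  step 3: m=26, q=17, a=3
  step 4: m=25, q=9, a=5
  step 5: m=20, q=42, a=1
  step 6: m=22, q=7, a=7
  step 7: m=27, q=7, a=7
  step 8: m=22, q=42, a=1
  step 9: m=20, q=9, a=5
  step 10: m=25, q=17, a=3
  step 11: m=26, q=6, a=8
  step 12: m=22, q=49, a=1
  step 13: m=27, q=1, a=54
a_13 = 2*a_0 = 54, so the period closes here.
sqrt(778) = [27; 1, 8, 3, 5, 1, 7, 7, 1, 5, 3, 8, 1, 54]
Period length = 13

13


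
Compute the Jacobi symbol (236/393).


Compute (236/393) via quadratic reciprocity:
  pull out 2: (2/393) = +1  (since 393 mod 8 = 1)
  pull out 2: (2/393) = +1  (since 393 mod 8 = 1)
  reciprocity: (59/393) -> +(393/59)
  reduce: (39/59)
  reciprocity: (39/59) -> -(59/39)
  reduce: (20/39)
  pull out 2: (2/39) = +1  (since 39 mod 8 = 7)
  pull out 2: (2/39) = +1  (since 39 mod 8 = 7)
  reciprocity: (5/39) -> +(39/5)
  reduce: (4/5)
  pull out 2: (2/5) = -1  (since 5 mod 8 = 5)
  pull out 2: (2/5) = -1  (since 5 mod 8 = 5)
  (1/5) = 1
Product of signs = -1

-1


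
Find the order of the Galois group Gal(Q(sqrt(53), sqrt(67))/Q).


The 2 square roots of distinct primes are multiplicatively independent over Q,
so [K:Q] = 2^2 and Gal(K/Q) is isomorphic to (Z/2Z)^2.
|Gal| = 2^2 = 4

4


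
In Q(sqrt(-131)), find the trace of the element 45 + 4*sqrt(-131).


Tr(a + b*sqrt(d)) = (a + b*sqrt(d)) + (a - b*sqrt(d)) = 2a
= 2 * (45)
= 90

90


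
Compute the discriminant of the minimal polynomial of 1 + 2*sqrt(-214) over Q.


The element 1 + 2*sqrt(-214) has minimal polynomial:
x^2 - 2*x + 857
Discriminant = (-2)^2 - 4*(857)
= 4 - 3428
= -3424

-3424


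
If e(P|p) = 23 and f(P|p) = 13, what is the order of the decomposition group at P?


|D_P| = e * f
= 23 * 13
= 299

299


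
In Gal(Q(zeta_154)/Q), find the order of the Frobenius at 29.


The Frobenius at p in Gal(Q(zeta_n)/Q) = (Z/nZ)* is the class of p, so its order is ord_154(29), the smallest k >= 1 with 29^k = 1 mod 154.
n = 154 = 2 * 7 * 11, phi(154) = 60; the order divides phi(n).
Divisors of 60: 1, 2, 3, 4, 5, 6, 10, 12, 15, 20, 30, 60
Repeated squaring mod 154: 29^1 = 29, 29^2 = 71, 29^4 = 113, 29^8 = 141, 29^16 = 15, 29^32 = 71
Test divisors in increasing order:
  k=1: 29^1 = 29 mod 154
  k=2: 29^2 = 71 mod 154
  k=3: 29^3 = 71 * 29 = 57 mod 154
  k=4: 29^4 = 113 mod 154
  k=5: 29^5 = 113 * 29 = 43 mod 154
  k=6: 29^6 = 113 * 71 = 15 mod 154
  k=10: 29^10 = 141 * 71 = 1 mod 154  <- first divisor giving 1
Order = 10

10


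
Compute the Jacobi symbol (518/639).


Compute (518/639) via quadratic reciprocity:
  pull out 2: (2/639) = +1  (since 639 mod 8 = 7)
  reciprocity: (259/639) -> -(639/259)
  reduce: (121/259)
  reciprocity: (121/259) -> +(259/121)
  reduce: (17/121)
  reciprocity: (17/121) -> +(121/17)
  reduce: (2/17)
  pull out 2: (2/17) = +1  (since 17 mod 8 = 1)
  (1/17) = 1
Product of signs = -1

-1


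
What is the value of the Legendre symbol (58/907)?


p = 907 is prime, so compute (58/907) with the reciprocity algorithm (Jacobi-symbol steps: pull out 2s via (2/n), flip via reciprocity, reduce):
  pull out 2: (2/907) = -1  (since 907 mod 8 = 3)
  reciprocity: (29/907) -> +(907/29)
  reduce: (8/29)
  pull out 2: (2/29) = -1  (since 29 mod 8 = 5)
  pull out 2: (2/29) = -1  (since 29 mod 8 = 5)
  pull out 2: (2/29) = -1  (since 29 mod 8 = 5)
  (1/29) = 1
Product of signs = 1
(58/907) = 1

1


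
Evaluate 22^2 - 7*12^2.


x^2 - d*y^2
= 22^2 - 7*12^2
= 484 - 1008
= -524

-524


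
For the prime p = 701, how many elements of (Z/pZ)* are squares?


For prime p, the number of non-zero quadratic residues is (p-1)/2.
= (701-1)/2
= 350

350


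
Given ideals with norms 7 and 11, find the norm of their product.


N(IJ) = N(I) * N(J)
= 7 * 11
= 77

77


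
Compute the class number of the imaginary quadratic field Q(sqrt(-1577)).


K = Q(sqrt(-1577)). d mod 4 = 3, so D = disc(K) = 4d = -6308
h(K) equals the number of primitive reduced positive-definite forms (a, b, c) = a*x^2 + b*x*y + c*y^2 with b^2 - 4ac = D,
where reduced means |b| <= a <= c, with b >= 0 whenever |b| = a or a = c, and primitive means gcd(a, b, c) = 1.
Reduced forces 3a^2 <= |D| = 6308, so 1 <= a <= 45; b must have the parity of D, and c = (b^2 - D)/(4a) must be an integer >= a.
Enumerate a = 1..45, b in [-a, a]:
  a=1: (1, 0, 1577)  [1]
  a=2: (2, 2, 789)  [1]
  a=3: (3, -2, 526), (3, 2, 526)  [2]
  a=4..5: none
  a=6: (6, -2, 263), (6, 2, 263)  [2]
  a=7..8: none
  a=9: (9, -8, 177), (9, 8, 177)  [2]
  a=10..12: none
  a=13: (13, -6, 122), (13, 6, 122)  [2]
  a=14..16: none
  a=17: (17, -4, 93), (17, 4, 93)  [2]
  a=18: (18, -10, 89), (18, 10, 89)  [2]
  a=19: (19, 0, 83)  [1]
  a=20..25: none
  a=26: (26, -6, 61), (26, 6, 61)  [2]
  a=27: (27, -8, 59), (27, 8, 59)  [2]
  a=28..30: none
  a=31: (31, -4, 51), (31, 4, 51)  [2]
  a=32..33: none
  a=34: (34, -30, 53), (34, 30, 53)  [2]
  a=35..37: none
  a=38: (38, 38, 51)  [1]
  a=39: (39, -32, 47), (39, -20, 43), (39, 20, 43), (39, 32, 47)  [4]
  a=40..45: none
Total reduced forms: 1 + 1 + 2 + 2 + 2 + 2 + 2 + 2 + 1 + 2 + 2 + 2 + 2 + 1 + 4 = 28
h = 28

28


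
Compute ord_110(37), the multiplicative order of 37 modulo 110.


We want ord_110(37), the smallest k >= 1 with 37^k = 1 mod 110.
n = 110 = 2 * 5 * 11, phi(110) = 40; the order divides phi(n).
Divisors of 40: 1, 2, 4, 5, 8, 10, 20, 40
Repeated squaring mod 110: 37^1 = 37, 37^2 = 49, 37^4 = 91, 37^8 = 31, 37^16 = 81, 37^32 = 71
Test divisors in increasing order:
  k=1: 37^1 = 37 mod 110
  k=2: 37^2 = 49 mod 110
  k=4: 37^4 = 91 mod 110
  k=5: 37^5 = 91 * 37 = 67 mod 110
  k=8: 37^8 = 31 mod 110
  k=10: 37^10 = 31 * 49 = 89 mod 110
  k=20: 37^20 = 81 * 91 = 1 mod 110  <- first divisor giving 1
Order = 20

20


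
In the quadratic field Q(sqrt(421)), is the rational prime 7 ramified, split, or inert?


K = Q(sqrt(421)). Since d mod 4 = 1, disc(K) = 421.
Check p | disc: 421 mod 7 = 1.
p does not divide disc. Compute Legendre symbol (d/p):
1^((7-1)/2) mod 7 = 1
(d/p) = 1, so p splits: (p) = P*P' with e=1, f=1, g=2.
Therefore p is split.

split


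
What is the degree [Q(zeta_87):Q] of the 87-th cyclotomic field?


The degree equals Euler's totient phi(87).
87 = 3 * 29
phi(87) = 56

56


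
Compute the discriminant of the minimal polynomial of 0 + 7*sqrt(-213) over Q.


The element 0 + 7*sqrt(-213) has minimal polynomial:
x^2 + 0*x + 10437
Discriminant = (0)^2 - 4*(10437)
= 0 - 41748
= -41748

-41748


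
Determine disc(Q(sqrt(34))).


For K = Q(sqrt(d)) with d squarefree: disc(K) = d if d = 1 mod 4, and disc(K) = 4d if d = 2 or 3 mod 4.
Here d = 34, and d mod 4 = 2.
d = 2 mod 4, not 1 (O_K = Z[sqrt(d)]), so disc(K) = 4d = 4 * (34) = 136

136


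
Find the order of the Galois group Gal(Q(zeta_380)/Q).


|Gal(Q(zeta_380)/Q)| = phi(380)
= 144

144


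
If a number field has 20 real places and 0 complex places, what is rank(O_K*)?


By Dirichlet's unit theorem:
rank = r1 + r2 - 1
= 20 + 0 - 1
= 19

19


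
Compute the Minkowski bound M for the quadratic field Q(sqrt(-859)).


d = -859, d mod 4 = 1, so disc(K) = d = -859; |disc(K)| = 859
Imaginary quadratic field, so n = 2, s = r2 = 1, r1 = 0
M = (n!/n^n) * (4/pi)^s * sqrt(|disc(K)|) = (2!/2^2) * (4/pi)^1 * sqrt(859)
= 0.5 * 1.273240 * 29.308702
= 18.6585

18.6585


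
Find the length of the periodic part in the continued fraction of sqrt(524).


Run the CF algorithm for sqrt(524).
a_0 = floor(sqrt(524)) = 22; set m_0=0, q_0=1.
Recurrence: m' = q*a - m,  q' = (d - m'^2)/q,  a' = floor((a_0 + m')/q').
  step 1: m=22, q=40, a=1
  step 2: m=18, q=5, a=8
  step 3: m=22, q=8, a=5
  step 4: m=18, q=25, a=1
  step 5: m=7, q=19, a=1
  step 6: m=12, q=20, a=1
  step 7: m=8, q=23, a=1
  step 8: m=15, q=13, a=2
  step 9: m=11, q=31, a=1
  step 10: m=20, q=4, a=10
  step 11: m=20, q=31, a=1
  step 12: m=11, q=13, a=2
  step 13: m=15, q=23, a=1
  step 14: m=8, q=20, a=1
  step 15: m=12, q=19, a=1
  step 16: m=7, q=25, a=1
  step 17: m=18, q=8, a=5
  step 18: m=22, q=5, a=8
  step 19: m=18, q=40, a=1
  step 20: m=22, q=1, a=44
a_20 = 2*a_0 = 44, so the period closes here.
sqrt(524) = [22; 1, 8, 5, 1, 1, 1, 1, 2, 1, 10, 1, 2, 1, 1, 1, 1, 5, 8, 1, 44]
Period length = 20

20


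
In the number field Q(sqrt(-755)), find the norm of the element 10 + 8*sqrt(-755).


N(a + b*sqrt(d)) = a^2 - d*b^2
= (10)^2 - (-755)*(8)^2
= 100 + 48320
= 48420

48420


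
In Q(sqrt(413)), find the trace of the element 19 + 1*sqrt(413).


Tr(a + b*sqrt(d)) = (a + b*sqrt(d)) + (a - b*sqrt(d)) = 2a
= 2 * (19)
= 38

38


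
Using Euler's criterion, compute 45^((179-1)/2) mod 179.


p = 179 is prime and the exponent is (p-1)/2 = 89, so by Euler's criterion 45^89 = (45/179) = +1 or -1 mod 179.
Compute by square-and-multiply:
  89 = 64 + 16 + 8 + 1 (binary 1011001)
  Repeated squaring mod 179: 45^1 = 45, 45^2 = 56, 45^4 = 93, 45^8 = 57, 45^16 = 27, 45^32 = 13, 45^64 = 169
  45^89 = 45^64 * 45^16 * 45^8 * 45^1 = 169 * 27 * 57 * 45 mod 179
    169 * 27 = 4563 = 88 mod 179
    88 * 57 = 5016 = 4 mod 179
    4 * 45 = 180 = 1 mod 179
  45^89 = 1 mod 179
Result 1: 45 is a quadratic residue mod 179.
45^89 mod 179 = 1

1


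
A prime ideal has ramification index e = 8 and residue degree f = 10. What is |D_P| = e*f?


|D_P| = e * f
= 8 * 10
= 80

80


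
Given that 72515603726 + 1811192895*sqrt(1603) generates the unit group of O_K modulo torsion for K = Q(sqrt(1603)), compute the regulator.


epsilon = 72515603726 + 1811192895*sqrt(1603)
= 1.4503e+11
R = ln(1.4503e+11)
= 25.7002

25.7002


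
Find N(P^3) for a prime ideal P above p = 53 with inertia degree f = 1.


N(P^a) = p^(a*f)
= 53^(3*1)
= 53^3
= 148877

148877


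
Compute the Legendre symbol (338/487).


p = 487 is prime, so compute (338/487) with the reciprocity algorithm (Jacobi-symbol steps: pull out 2s via (2/n), flip via reciprocity, reduce):
  pull out 2: (2/487) = +1  (since 487 mod 8 = 7)
  reciprocity: (169/487) -> +(487/169)
  reduce: (149/169)
  reciprocity: (149/169) -> +(169/149)
  reduce: (20/149)
  pull out 2: (2/149) = -1  (since 149 mod 8 = 5)
  pull out 2: (2/149) = -1  (since 149 mod 8 = 5)
  reciprocity: (5/149) -> +(149/5)
  reduce: (4/5)
  pull out 2: (2/5) = -1  (since 5 mod 8 = 5)
  pull out 2: (2/5) = -1  (since 5 mod 8 = 5)
  (1/5) = 1
Product of signs = 1
(338/487) = 1

1


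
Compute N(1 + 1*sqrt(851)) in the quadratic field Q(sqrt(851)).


N(a + b*sqrt(d)) = a^2 - d*b^2
= (1)^2 - (851)*(1)^2
= 1 - 851
= -850

-850


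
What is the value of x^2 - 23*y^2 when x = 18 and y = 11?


x^2 - d*y^2
= 18^2 - 23*11^2
= 324 - 2783
= -2459

-2459


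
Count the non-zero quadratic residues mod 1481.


For prime p, the number of non-zero quadratic residues is (p-1)/2.
= (1481-1)/2
= 740

740


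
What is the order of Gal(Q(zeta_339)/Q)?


|Gal(Q(zeta_339)/Q)| = phi(339)
= 224

224


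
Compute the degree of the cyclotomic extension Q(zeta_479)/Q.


The degree equals Euler's totient phi(479).
479 = 479
phi(479) = 478

478


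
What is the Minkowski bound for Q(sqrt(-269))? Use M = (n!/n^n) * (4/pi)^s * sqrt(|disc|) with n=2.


d = -269, d mod 4 = 3, so disc(K) = 4d = -1076; |disc(K)| = 1076
Imaginary quadratic field, so n = 2, s = r2 = 1, r1 = 0
M = (n!/n^n) * (4/pi)^s * sqrt(|disc(K)|) = (2!/2^2) * (4/pi)^1 * sqrt(1076)
= 0.5 * 1.273240 * 32.802439
= 20.8827

20.8827


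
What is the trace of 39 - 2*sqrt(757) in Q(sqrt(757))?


Tr(a + b*sqrt(d)) = (a + b*sqrt(d)) + (a - b*sqrt(d)) = 2a
= 2 * (39)
= 78

78


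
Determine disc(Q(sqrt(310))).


For K = Q(sqrt(d)) with d squarefree: disc(K) = d if d = 1 mod 4, and disc(K) = 4d if d = 2 or 3 mod 4.
Here d = 310, and d mod 4 = 2.
d = 2 mod 4, not 1 (O_K = Z[sqrt(d)]), so disc(K) = 4d = 4 * (310) = 1240

1240


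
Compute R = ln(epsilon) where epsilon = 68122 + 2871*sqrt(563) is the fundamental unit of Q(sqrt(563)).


epsilon = 68122 + 2871*sqrt(563)
= 136244.0000
R = ln(136244.0000)
= 11.8222

11.8222


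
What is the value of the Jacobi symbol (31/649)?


Compute (31/649) via quadratic reciprocity:
  reciprocity: (31/649) -> +(649/31)
  reduce: (29/31)
  reciprocity: (29/31) -> +(31/29)
  reduce: (2/29)
  pull out 2: (2/29) = -1  (since 29 mod 8 = 5)
  (1/29) = 1
Product of signs = -1

-1


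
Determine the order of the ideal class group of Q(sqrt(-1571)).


K = Q(sqrt(-1571)). d mod 4 = 1, so D = disc(K) = d = -1571
h(K) equals the number of primitive reduced positive-definite forms (a, b, c) = a*x^2 + b*x*y + c*y^2 with b^2 - 4ac = D,
where reduced means |b| <= a <= c, with b >= 0 whenever |b| = a or a = c, and primitive means gcd(a, b, c) = 1.
Reduced forces 3a^2 <= |D| = 1571, so 1 <= a <= 22; b must have the parity of D, and c = (b^2 - D)/(4a) must be an integer >= a.
Enumerate a = 1..22, b in [-a, a]:
  a=1: (1, 1, 393)  [1]
  a=2: none
  a=3: (3, -1, 131), (3, 1, 131)  [2]
  a=4: none
  a=5: (5, -3, 79), (5, 3, 79)  [2]
  a=6: none
  a=7: (7, -5, 57), (7, 5, 57)  [2]
  a=8: none
  a=9: (9, -7, 45), (9, 7, 45)  [2]
  a=10..14: none
  a=15: (15, -13, 29), (15, -7, 27), (15, 7, 27), (15, 13, 29)  [4]
  a=16..18: none
  a=19: (19, -5, 21), (19, 5, 21)  [2]
  a=20: none
  a=21: (21, -19, 23), (21, 19, 23)  [2]
  a=22: none
Total reduced forms: 1 + 2 + 2 + 2 + 2 + 4 + 2 + 2 = 17
h = 17

17


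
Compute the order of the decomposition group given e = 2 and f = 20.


|D_P| = e * f
= 2 * 20
= 40

40


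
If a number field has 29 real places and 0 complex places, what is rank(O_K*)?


By Dirichlet's unit theorem:
rank = r1 + r2 - 1
= 29 + 0 - 1
= 28

28


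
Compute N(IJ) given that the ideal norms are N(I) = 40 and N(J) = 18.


N(IJ) = N(I) * N(J)
= 40 * 18
= 720

720


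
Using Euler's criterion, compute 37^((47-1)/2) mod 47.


p = 47 is prime and the exponent is (p-1)/2 = 23, so by Euler's criterion 37^23 = (37/47) = +1 or -1 mod 47.
Compute by square-and-multiply:
  23 = 16 + 4 + 2 + 1 (binary 10111)
  Repeated squaring mod 47: 37^1 = 37, 37^2 = 6, 37^4 = 36, 37^8 = 27, 37^16 = 24
  37^23 = 37^16 * 37^4 * 37^2 * 37^1 = 24 * 36 * 6 * 37 mod 47
    24 * 36 = 864 = 18 mod 47
    18 * 6 = 108 = 14 mod 47
    14 * 37 = 518 = 1 mod 47
  37^23 = 1 mod 47
Result 1: 37 is a quadratic residue mod 47.
37^23 mod 47 = 1

1


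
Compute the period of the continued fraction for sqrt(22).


Run the CF algorithm for sqrt(22).
a_0 = floor(sqrt(22)) = 4; set m_0=0, q_0=1.
Recurrence: m' = q*a - m,  q' = (d - m'^2)/q,  a' = floor((a_0 + m')/q').
  step 1: m=4, q=6, a=1
  step 2: m=2, q=3, a=2
  step 3: m=4, q=2, a=4
  step 4: m=4, q=3, a=2
  step 5: m=2, q=6, a=1
  step 6: m=4, q=1, a=8
a_6 = 2*a_0 = 8, so the period closes here.
sqrt(22) = [4; 1, 2, 4, 2, 1, 8]
Period length = 6

6


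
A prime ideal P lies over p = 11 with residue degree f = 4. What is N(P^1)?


N(P^a) = p^(a*f)
= 11^(1*4)
= 11^4
= 14641

14641


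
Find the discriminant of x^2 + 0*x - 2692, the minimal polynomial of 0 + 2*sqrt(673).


The element 0 + 2*sqrt(673) has minimal polynomial:
x^2 + 0*x - 2692
Discriminant = (0)^2 - 4*(-2692)
= 0 + 10768
= 10768

10768


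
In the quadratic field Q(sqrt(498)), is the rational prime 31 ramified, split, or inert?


K = Q(sqrt(498)). Since d mod 4 = 2, disc(K) = 1992.
Check p | disc: 1992 mod 31 = 8.
p does not divide disc. Compute Legendre symbol (d/p):
2^((31-1)/2) mod 31 = 1
(d/p) = 1, so p splits: (p) = P*P' with e=1, f=1, g=2.
Therefore p is split.

split


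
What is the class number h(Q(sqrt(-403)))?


K = Q(sqrt(-403)). d mod 4 = 1, so D = disc(K) = d = -403
h(K) equals the number of primitive reduced positive-definite forms (a, b, c) = a*x^2 + b*x*y + c*y^2 with b^2 - 4ac = D,
where reduced means |b| <= a <= c, with b >= 0 whenever |b| = a or a = c, and primitive means gcd(a, b, c) = 1.
Reduced forces 3a^2 <= |D| = 403, so 1 <= a <= 11; b must have the parity of D, and c = (b^2 - D)/(4a) must be an integer >= a.
Enumerate a = 1..11, b in [-a, a]:
  a=1: (1, 1, 101)  [1]
  a=2..10: none
  a=11: (11, 9, 11)  [1]
Total reduced forms: 1 + 1 = 2
h = 2

2


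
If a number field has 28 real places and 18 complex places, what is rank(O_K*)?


By Dirichlet's unit theorem:
rank = r1 + r2 - 1
= 28 + 18 - 1
= 45

45


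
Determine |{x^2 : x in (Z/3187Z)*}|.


For prime p, the number of non-zero quadratic residues is (p-1)/2.
= (3187-1)/2
= 1593

1593


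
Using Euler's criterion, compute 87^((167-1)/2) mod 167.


p = 167 is prime and the exponent is (p-1)/2 = 83, so by Euler's criterion 87^83 = (87/167) = +1 or -1 mod 167.
Compute by square-and-multiply:
  83 = 64 + 16 + 2 + 1 (binary 1010011)
  Repeated squaring mod 167: 87^1 = 87, 87^2 = 54, 87^4 = 77, 87^8 = 84, 87^16 = 42, 87^32 = 94, 87^64 = 152
  87^83 = 87^64 * 87^16 * 87^2 * 87^1 = 152 * 42 * 54 * 87 mod 167
    152 * 42 = 6384 = 38 mod 167
    38 * 54 = 2052 = 48 mod 167
    48 * 87 = 4176 = 1 mod 167
  87^83 = 1 mod 167
Result 1: 87 is a quadratic residue mod 167.
87^83 mod 167 = 1

1


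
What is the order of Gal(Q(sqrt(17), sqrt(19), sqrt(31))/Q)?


The 3 square roots of distinct primes are multiplicatively independent over Q,
so [K:Q] = 2^3 and Gal(K/Q) is isomorphic to (Z/2Z)^3.
|Gal| = 2^3 = 8

8


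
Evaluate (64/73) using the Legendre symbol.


p = 73 is prime, so compute (64/73) with the reciprocity algorithm (Jacobi-symbol steps: pull out 2s via (2/n), flip via reciprocity, reduce):
  pull out 2: (2/73) = +1  (since 73 mod 8 = 1)
  pull out 2: (2/73) = +1  (since 73 mod 8 = 1)
  pull out 2: (2/73) = +1  (since 73 mod 8 = 1)
  pull out 2: (2/73) = +1  (since 73 mod 8 = 1)
  pull out 2: (2/73) = +1  (since 73 mod 8 = 1)
  pull out 2: (2/73) = +1  (since 73 mod 8 = 1)
  (1/73) = 1
Product of signs = 1
(64/73) = 1

1


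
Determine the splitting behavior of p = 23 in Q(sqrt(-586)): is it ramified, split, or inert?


K = Q(sqrt(-586)). Since d mod 4 = 2, disc(K) = -2344.
Check p | disc: -2344 mod 23 = 2.
p does not divide disc. Compute Legendre symbol (d/p):
12^((23-1)/2) mod 23 = 1
(d/p) = 1, so p splits: (p) = P*P' with e=1, f=1, g=2.
Therefore p is split.

split


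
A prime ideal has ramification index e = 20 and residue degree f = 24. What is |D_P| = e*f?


|D_P| = e * f
= 20 * 24
= 480

480


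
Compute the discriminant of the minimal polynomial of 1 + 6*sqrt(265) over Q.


The element 1 + 6*sqrt(265) has minimal polynomial:
x^2 - 2*x - 9539
Discriminant = (-2)^2 - 4*(-9539)
= 4 + 38156
= 38160

38160


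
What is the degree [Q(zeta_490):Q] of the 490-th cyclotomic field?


The degree equals Euler's totient phi(490).
490 = 2 * 5 * 7^2
phi(490) = 168

168


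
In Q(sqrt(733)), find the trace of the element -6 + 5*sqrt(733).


Tr(a + b*sqrt(d)) = (a + b*sqrt(d)) + (a - b*sqrt(d)) = 2a
= 2 * (-6)
= -12

-12


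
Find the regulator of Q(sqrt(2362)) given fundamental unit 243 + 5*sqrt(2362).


epsilon = 243 + 5*sqrt(2362)
= 486.0021
R = ln(486.0021)
= 6.1862

6.1862


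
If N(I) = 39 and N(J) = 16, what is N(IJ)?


N(IJ) = N(I) * N(J)
= 39 * 16
= 624

624


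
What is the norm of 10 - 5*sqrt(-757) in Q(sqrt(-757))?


N(a + b*sqrt(d)) = a^2 - d*b^2
= (10)^2 - (-757)*(-5)^2
= 100 + 18925
= 19025

19025


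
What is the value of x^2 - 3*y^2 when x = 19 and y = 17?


x^2 - d*y^2
= 19^2 - 3*17^2
= 361 - 867
= -506

-506


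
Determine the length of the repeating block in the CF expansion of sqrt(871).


Run the CF algorithm for sqrt(871).
a_0 = floor(sqrt(871)) = 29; set m_0=0, q_0=1.
Recurrence: m' = q*a - m,  q' = (d - m'^2)/q,  a' = floor((a_0 + m')/q').
  step 1: m=29, q=30, a=1
  step 2: m=1, q=29, a=1
  step 3: m=28, q=3, a=19
  step 4: m=29, q=10, a=5
  step 5: m=21, q=43, a=1
  step 6: m=22, q=9, a=5
  step 7: m=23, q=38, a=1
  step 8: m=15, q=17, a=2
  step 9: m=19, q=30, a=1
  step 10: m=11, q=25, a=1
  step 11: m=14, q=27, a=1
  step 12: m=13, q=26, a=1
  step 13: m=13, q=27, a=1
  step 14: m=14, q=25, a=1
  step 15: m=11, q=30, a=1
  step 16: m=19, q=17, a=2
  step 17: m=15, q=38, a=1
  step 18: m=23, q=9, a=5
  step 19: m=22, q=43, a=1
  step 20: m=21, q=10, a=5
  step 21: m=29, q=3, a=19
  step 22: m=28, q=29, a=1
  step 23: m=1, q=30, a=1
  step 24: m=29, q=1, a=58
a_24 = 2*a_0 = 58, so the period closes here.
sqrt(871) = [29; 1, 1, 19, 5, 1, 5, 1, 2, 1, 1, 1, 1, 1, 1, 1, 2, 1, 5, 1, 5, 19, 1, 1, 58]
Period length = 24

24


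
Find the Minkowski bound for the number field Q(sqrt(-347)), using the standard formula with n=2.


d = -347, d mod 4 = 1, so disc(K) = d = -347; |disc(K)| = 347
Imaginary quadratic field, so n = 2, s = r2 = 1, r1 = 0
M = (n!/n^n) * (4/pi)^s * sqrt(|disc(K)|) = (2!/2^2) * (4/pi)^1 * sqrt(347)
= 0.5 * 1.273240 * 18.627936
= 11.8589

11.8589


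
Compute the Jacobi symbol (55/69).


Compute (55/69) via quadratic reciprocity:
  reciprocity: (55/69) -> +(69/55)
  reduce: (14/55)
  pull out 2: (2/55) = +1  (since 55 mod 8 = 7)
  reciprocity: (7/55) -> -(55/7)
  reduce: (6/7)
  pull out 2: (2/7) = +1  (since 7 mod 8 = 7)
  reciprocity: (3/7) -> -(7/3)
  reduce: (1/3)
  (1/3) = 1
Product of signs = 1

1


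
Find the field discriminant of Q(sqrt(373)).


For K = Q(sqrt(d)) with d squarefree: disc(K) = d if d = 1 mod 4, and disc(K) = 4d if d = 2 or 3 mod 4.
Here d = 373, and d mod 4 = 1.
d = 1 mod 4 (O_K = Z[(1+sqrt(d))/2]), so disc(K) = d = 373

373


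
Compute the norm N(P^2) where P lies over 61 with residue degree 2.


N(P^a) = p^(a*f)
= 61^(2*2)
= 61^4
= 13845841

13845841


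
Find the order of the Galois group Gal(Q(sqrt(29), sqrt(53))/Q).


The 2 square roots of distinct primes are multiplicatively independent over Q,
so [K:Q] = 2^2 and Gal(K/Q) is isomorphic to (Z/2Z)^2.
|Gal| = 2^2 = 4

4


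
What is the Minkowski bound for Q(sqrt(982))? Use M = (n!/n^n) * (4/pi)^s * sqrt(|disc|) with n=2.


d = 982, d mod 4 = 2, so disc(K) = 4d = 3928; |disc(K)| = 3928
Real quadratic field, so n = 2, s = r2 = 0, r1 = 2
M = (n!/n^n) * (4/pi)^s * sqrt(|disc(K)|) = (2!/2^2) * (4/pi)^0 * sqrt(3928)
= 0.5 * 1.000000 * 62.673758
= 31.3369

31.3369
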